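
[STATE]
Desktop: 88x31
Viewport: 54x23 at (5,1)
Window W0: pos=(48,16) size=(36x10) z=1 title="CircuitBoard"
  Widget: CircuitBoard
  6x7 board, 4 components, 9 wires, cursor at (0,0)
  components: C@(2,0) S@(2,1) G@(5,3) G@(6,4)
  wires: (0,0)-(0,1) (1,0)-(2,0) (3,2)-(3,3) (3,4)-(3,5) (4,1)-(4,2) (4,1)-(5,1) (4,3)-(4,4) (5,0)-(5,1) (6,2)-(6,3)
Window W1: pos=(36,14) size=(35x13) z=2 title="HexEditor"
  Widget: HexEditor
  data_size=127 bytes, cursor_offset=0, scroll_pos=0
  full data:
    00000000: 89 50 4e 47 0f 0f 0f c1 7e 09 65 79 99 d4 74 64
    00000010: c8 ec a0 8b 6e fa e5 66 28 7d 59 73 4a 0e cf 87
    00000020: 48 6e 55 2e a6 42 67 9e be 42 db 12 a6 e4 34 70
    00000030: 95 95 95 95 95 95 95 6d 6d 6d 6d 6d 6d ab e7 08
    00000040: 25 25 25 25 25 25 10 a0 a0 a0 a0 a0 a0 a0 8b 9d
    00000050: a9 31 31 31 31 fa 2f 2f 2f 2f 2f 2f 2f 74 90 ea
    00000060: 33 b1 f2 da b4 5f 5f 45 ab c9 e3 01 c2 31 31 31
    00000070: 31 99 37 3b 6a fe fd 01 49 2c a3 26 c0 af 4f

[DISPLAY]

                                                      
                                                      
                                                      
                                                      
                                                      
                                                      
                                                      
                                                      
                                                      
                                                      
                                                      
                                                      
                                                      
                               ┏━━━━━━━━━━━━━━━━━━━━━━
                               ┃ HexEditor            
                               ┠──────────────────────
                               ┃00000000  89 50 4e 47 
                               ┃00000010  c8 ec a0 8b 
                               ┃00000020  48 6e 55 2e 
                               ┃00000030  95 95 95 95 
                               ┃00000040  25 25 25 25 
                               ┃00000050  a9 31 31 31 
                               ┃00000060  33 b1 f2 da 


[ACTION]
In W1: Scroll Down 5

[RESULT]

                                                      
                                                      
                                                      
                                                      
                                                      
                                                      
                                                      
                                                      
                                                      
                                                      
                                                      
                                                      
                                                      
                               ┏━━━━━━━━━━━━━━━━━━━━━━
                               ┃ HexEditor            
                               ┠──────────────────────
                               ┃00000050  a9 31 31 31 
                               ┃00000060  33 b1 f2 da 
                               ┃00000070  31 99 37 3b 
                               ┃                      
                               ┃                      
                               ┃                      
                               ┃                      


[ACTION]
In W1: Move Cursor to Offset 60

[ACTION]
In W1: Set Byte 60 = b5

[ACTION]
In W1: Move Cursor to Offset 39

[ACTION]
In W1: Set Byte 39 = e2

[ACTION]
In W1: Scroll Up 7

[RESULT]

                                                      
                                                      
                                                      
                                                      
                                                      
                                                      
                                                      
                                                      
                                                      
                                                      
                                                      
                                                      
                                                      
                               ┏━━━━━━━━━━━━━━━━━━━━━━
                               ┃ HexEditor            
                               ┠──────────────────────
                               ┃00000000  89 50 4e 47 
                               ┃00000010  c8 ec a0 8b 
                               ┃00000020  48 6e 55 2e 
                               ┃00000030  95 95 95 95 
                               ┃00000040  25 25 25 25 
                               ┃00000050  a9 31 31 31 
                               ┃00000060  33 b1 f2 da 


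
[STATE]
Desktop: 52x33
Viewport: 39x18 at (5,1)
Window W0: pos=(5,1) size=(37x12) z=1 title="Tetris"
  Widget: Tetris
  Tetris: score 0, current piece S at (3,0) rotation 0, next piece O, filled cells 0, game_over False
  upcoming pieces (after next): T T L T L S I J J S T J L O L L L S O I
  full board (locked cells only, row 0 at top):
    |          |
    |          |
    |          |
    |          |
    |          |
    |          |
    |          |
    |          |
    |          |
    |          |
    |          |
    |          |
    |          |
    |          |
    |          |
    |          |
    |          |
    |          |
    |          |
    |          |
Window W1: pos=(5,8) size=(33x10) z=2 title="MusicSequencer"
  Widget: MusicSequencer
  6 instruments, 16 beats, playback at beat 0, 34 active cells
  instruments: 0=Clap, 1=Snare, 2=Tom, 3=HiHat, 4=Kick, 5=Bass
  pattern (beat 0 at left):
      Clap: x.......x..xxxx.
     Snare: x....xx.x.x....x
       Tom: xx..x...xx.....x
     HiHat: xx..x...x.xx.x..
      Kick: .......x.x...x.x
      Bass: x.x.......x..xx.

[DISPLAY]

┏━━━━━━━━━━━━━━━━━━━━━━━━━━━━━━━━━━━┓  
┃ Tetris                            ┃  
┠───────────────────────────────────┨  
┃          │Next:                   ┃  
┃          │▓▓                      ┃  
┃          │▓▓                      ┃  
┃          │                        ┃  
┏━━━━━━━━━━━━━━━━━━━━━━━━━━━━━━━┓   ┃  
┃ MusicSequencer                ┃   ┃  
┠───────────────────────────────┨   ┃  
┃      ▼123456789012345         ┃   ┃  
┃  Clap█·······█··████·         ┃━━━┛  
┃ Snare█····██·█·█····█         ┃      
┃   Tom██··█···██·····█         ┃      
┃ HiHat██··█···█·██·█··         ┃      
┃  Kick·······█·█···█·█         ┃      
┗━━━━━━━━━━━━━━━━━━━━━━━━━━━━━━━┛      
                                       


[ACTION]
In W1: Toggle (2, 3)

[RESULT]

┏━━━━━━━━━━━━━━━━━━━━━━━━━━━━━━━━━━━┓  
┃ Tetris                            ┃  
┠───────────────────────────────────┨  
┃          │Next:                   ┃  
┃          │▓▓                      ┃  
┃          │▓▓                      ┃  
┃          │                        ┃  
┏━━━━━━━━━━━━━━━━━━━━━━━━━━━━━━━┓   ┃  
┃ MusicSequencer                ┃   ┃  
┠───────────────────────────────┨   ┃  
┃      ▼123456789012345         ┃   ┃  
┃  Clap█·······█··████·         ┃━━━┛  
┃ Snare█····██·█·█····█         ┃      
┃   Tom██·██···██·····█         ┃      
┃ HiHat██··█···█·██·█··         ┃      
┃  Kick·······█·█···█·█         ┃      
┗━━━━━━━━━━━━━━━━━━━━━━━━━━━━━━━┛      
                                       


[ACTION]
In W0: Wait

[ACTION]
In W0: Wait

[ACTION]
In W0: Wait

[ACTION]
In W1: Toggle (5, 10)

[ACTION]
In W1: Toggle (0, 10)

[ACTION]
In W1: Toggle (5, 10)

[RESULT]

┏━━━━━━━━━━━━━━━━━━━━━━━━━━━━━━━━━━━┓  
┃ Tetris                            ┃  
┠───────────────────────────────────┨  
┃          │Next:                   ┃  
┃          │▓▓                      ┃  
┃          │▓▓                      ┃  
┃          │                        ┃  
┏━━━━━━━━━━━━━━━━━━━━━━━━━━━━━━━┓   ┃  
┃ MusicSequencer                ┃   ┃  
┠───────────────────────────────┨   ┃  
┃      ▼123456789012345         ┃   ┃  
┃  Clap█·······█·█████·         ┃━━━┛  
┃ Snare█····██·█·█····█         ┃      
┃   Tom██·██···██·····█         ┃      
┃ HiHat██··█···█·██·█··         ┃      
┃  Kick·······█·█···█·█         ┃      
┗━━━━━━━━━━━━━━━━━━━━━━━━━━━━━━━┛      
                                       


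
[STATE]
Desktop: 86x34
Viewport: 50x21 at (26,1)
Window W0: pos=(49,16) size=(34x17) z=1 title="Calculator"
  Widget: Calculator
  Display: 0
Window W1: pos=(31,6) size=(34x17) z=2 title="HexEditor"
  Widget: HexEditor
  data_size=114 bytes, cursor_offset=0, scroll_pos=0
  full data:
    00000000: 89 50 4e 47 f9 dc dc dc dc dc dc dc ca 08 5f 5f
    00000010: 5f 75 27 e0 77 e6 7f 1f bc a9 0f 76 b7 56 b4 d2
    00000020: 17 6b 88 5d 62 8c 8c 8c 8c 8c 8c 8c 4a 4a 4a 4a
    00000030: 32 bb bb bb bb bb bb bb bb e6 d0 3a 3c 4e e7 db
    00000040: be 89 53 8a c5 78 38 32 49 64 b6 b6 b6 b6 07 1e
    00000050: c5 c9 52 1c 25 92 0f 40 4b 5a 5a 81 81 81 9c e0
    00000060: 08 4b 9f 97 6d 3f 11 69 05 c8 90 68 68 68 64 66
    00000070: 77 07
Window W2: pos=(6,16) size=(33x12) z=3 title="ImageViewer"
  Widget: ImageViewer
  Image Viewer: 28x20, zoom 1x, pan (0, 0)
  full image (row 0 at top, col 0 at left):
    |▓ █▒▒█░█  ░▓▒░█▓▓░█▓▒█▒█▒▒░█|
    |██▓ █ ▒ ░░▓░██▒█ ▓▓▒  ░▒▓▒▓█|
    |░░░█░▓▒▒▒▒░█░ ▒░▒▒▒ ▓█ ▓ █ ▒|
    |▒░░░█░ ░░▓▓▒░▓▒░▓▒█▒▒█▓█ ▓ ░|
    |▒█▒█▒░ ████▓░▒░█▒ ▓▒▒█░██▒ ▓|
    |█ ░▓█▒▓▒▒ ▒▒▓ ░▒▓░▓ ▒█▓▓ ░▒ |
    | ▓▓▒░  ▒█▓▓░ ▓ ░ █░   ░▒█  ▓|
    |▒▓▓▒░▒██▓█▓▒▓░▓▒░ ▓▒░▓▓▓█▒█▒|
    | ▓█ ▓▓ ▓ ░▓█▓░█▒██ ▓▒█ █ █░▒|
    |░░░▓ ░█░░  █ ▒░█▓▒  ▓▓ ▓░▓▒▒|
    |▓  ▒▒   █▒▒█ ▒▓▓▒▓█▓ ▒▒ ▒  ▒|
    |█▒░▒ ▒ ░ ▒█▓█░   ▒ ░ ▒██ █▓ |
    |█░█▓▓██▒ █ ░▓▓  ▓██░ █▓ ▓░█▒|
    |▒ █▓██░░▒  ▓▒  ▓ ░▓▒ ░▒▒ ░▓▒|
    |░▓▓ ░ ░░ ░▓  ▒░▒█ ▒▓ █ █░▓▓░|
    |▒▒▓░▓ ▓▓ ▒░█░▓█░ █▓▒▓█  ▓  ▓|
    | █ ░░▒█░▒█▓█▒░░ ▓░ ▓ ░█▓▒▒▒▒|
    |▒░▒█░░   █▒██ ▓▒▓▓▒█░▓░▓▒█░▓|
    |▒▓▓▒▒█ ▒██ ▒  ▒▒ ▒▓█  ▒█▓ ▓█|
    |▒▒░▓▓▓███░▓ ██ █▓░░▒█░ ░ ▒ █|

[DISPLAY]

                                                  
                                                  
                                                  
                                                  
                                                  
     ┏━━━━━━━━━━━━━━━━━━━━━━━━━━━━━━━━┓           
     ┃ HexEditor                      ┃           
     ┠────────────────────────────────┨           
     ┃00000000  89 50 4e 47 f9 dc dc d┃           
     ┃00000010  5f 75 27 e0 77 e6 7f 1┃           
     ┃00000020  17 6b 88 5d 62 8c 8c 8┃           
     ┃00000030  32 bb bb bb bb bb bb b┃           
     ┃00000040  be 89 53 8a c5 78 38 3┃           
     ┃00000050  c5 c9 52 1c 25 92 0f 4┃           
     ┃00000060  08 4b 9f 97 6d 3f 11 6┃           
━━━━━━━━━━━━┓0  77 07                 ┃━━━━━━━━━━━
            ┃                         ┃           
────────────┨                         ┃───────────
▓▒█▒█▒▒░█   ┃                         ┃           
▒  ░▒▓▒▓█   ┃                         ┃─┐         
 ▓█ ▓ █ ▒   ┃                         ┃ │         


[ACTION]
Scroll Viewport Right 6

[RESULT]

                                                  
                                                  
                                                  
                                                  
                                                  
━━━━━━━━━━━━━━━━━━━━━━━━━━━━━━━━┓                 
 HexEditor                      ┃                 
────────────────────────────────┨                 
00000000  89 50 4e 47 f9 dc dc d┃                 
00000010  5f 75 27 e0 77 e6 7f 1┃                 
00000020  17 6b 88 5d 62 8c 8c 8┃                 
00000030  32 bb bb bb bb bb bb b┃                 
00000040  be 89 53 8a c5 78 38 3┃                 
00000050  c5 c9 52 1c 25 92 0f 4┃                 
00000060  08 4b 9f 97 6d 3f 11 6┃                 
━━━━━━┓0  77 07                 ┃━━━━━━━━━━━━━━━━━
      ┃                         ┃                 
──────┨                         ┃─────────────────
▒░█   ┃                         ┃                0
▒▓█   ┃                         ┃─┐               
█ ▒   ┃                         ┃ │               


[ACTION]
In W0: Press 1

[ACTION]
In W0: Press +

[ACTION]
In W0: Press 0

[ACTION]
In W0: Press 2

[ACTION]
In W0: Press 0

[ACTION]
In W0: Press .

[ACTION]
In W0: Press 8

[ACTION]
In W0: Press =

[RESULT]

                                                  
                                                  
                                                  
                                                  
                                                  
━━━━━━━━━━━━━━━━━━━━━━━━━━━━━━━━┓                 
 HexEditor                      ┃                 
────────────────────────────────┨                 
00000000  89 50 4e 47 f9 dc dc d┃                 
00000010  5f 75 27 e0 77 e6 7f 1┃                 
00000020  17 6b 88 5d 62 8c 8c 8┃                 
00000030  32 bb bb bb bb bb bb b┃                 
00000040  be 89 53 8a c5 78 38 3┃                 
00000050  c5 c9 52 1c 25 92 0f 4┃                 
00000060  08 4b 9f 97 6d 3f 11 6┃                 
━━━━━━┓0  77 07                 ┃━━━━━━━━━━━━━━━━━
      ┃                         ┃                 
──────┨                         ┃─────────────────
▒░█   ┃                         ┃             21.8
▒▓█   ┃                         ┃─┐               
█ ▒   ┃                         ┃ │               


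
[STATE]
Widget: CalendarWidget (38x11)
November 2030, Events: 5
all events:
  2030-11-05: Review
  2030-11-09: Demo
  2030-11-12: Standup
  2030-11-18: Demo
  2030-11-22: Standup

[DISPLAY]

            November 2030             
Mo Tu We Th Fr Sa Su                  
             1  2  3                  
 4  5*  6  7  8  9* 10                
11 12* 13 14 15 16 17                 
18* 19 20 21 22* 23 24                
25 26 27 28 29 30                     
                                      
                                      
                                      
                                      


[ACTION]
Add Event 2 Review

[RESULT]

            November 2030             
Mo Tu We Th Fr Sa Su                  
             1  2*  3                 
 4  5*  6  7  8  9* 10                
11 12* 13 14 15 16 17                 
18* 19 20 21 22* 23 24                
25 26 27 28 29 30                     
                                      
                                      
                                      
                                      


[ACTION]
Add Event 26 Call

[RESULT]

            November 2030             
Mo Tu We Th Fr Sa Su                  
             1  2*  3                 
 4  5*  6  7  8  9* 10                
11 12* 13 14 15 16 17                 
18* 19 20 21 22* 23 24                
25 26* 27 28 29 30                    
                                      
                                      
                                      
                                      


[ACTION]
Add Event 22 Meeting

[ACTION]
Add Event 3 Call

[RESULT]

            November 2030             
Mo Tu We Th Fr Sa Su                  
             1  2*  3*                
 4  5*  6  7  8  9* 10                
11 12* 13 14 15 16 17                 
18* 19 20 21 22* 23 24                
25 26* 27 28 29 30                    
                                      
                                      
                                      
                                      


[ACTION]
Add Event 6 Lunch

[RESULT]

            November 2030             
Mo Tu We Th Fr Sa Su                  
             1  2*  3*                
 4  5*  6*  7  8  9* 10               
11 12* 13 14 15 16 17                 
18* 19 20 21 22* 23 24                
25 26* 27 28 29 30                    
                                      
                                      
                                      
                                      


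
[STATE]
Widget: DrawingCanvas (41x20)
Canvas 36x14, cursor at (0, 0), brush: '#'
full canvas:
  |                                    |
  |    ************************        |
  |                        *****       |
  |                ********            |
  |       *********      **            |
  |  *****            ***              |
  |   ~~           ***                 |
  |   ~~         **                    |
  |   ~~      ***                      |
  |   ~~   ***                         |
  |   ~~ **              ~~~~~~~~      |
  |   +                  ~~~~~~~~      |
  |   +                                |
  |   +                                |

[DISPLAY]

+                                        
    ************************             
                        *****            
                ********                 
       *********      **                 
  *****            ***                   
   ~~           ***                      
   ~~         **                         
   ~~      ***                           
   ~~   ***                              
   ~~ **              ~~~~~~~~           
   +                  ~~~~~~~~           
   +                                     
   +                                     
                                         
                                         
                                         
                                         
                                         
                                         


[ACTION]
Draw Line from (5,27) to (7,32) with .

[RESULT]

+                                        
    ************************             
                        *****            
                ********                 
       *********      **                 
  *****            ***     ..            
   ~~           ***          ..          
   ~~         **               ..        
   ~~      ***                           
   ~~   ***                              
   ~~ **              ~~~~~~~~           
   +                  ~~~~~~~~           
   +                                     
   +                                     
                                         
                                         
                                         
                                         
                                         
                                         


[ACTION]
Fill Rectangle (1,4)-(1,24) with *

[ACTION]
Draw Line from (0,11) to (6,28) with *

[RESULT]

+          **                            
    ************************             
                ***     *****            
                ********                 
       *********     ***                 
  *****            ***  ***..            
   ~~           ***        **..          
   ~~         **               ..        
   ~~      ***                           
   ~~   ***                              
   ~~ **              ~~~~~~~~           
   +                  ~~~~~~~~           
   +                                     
   +                                     
                                         
                                         
                                         
                                         
                                         
                                         


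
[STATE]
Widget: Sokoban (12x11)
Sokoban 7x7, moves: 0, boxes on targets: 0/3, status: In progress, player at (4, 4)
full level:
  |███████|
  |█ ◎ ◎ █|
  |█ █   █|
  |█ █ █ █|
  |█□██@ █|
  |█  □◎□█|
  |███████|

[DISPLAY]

███████     
█ ◎ ◎ █     
█ █   █     
█ █ █ █     
█□██@ █     
█  □◎□█     
███████     
Moves: 0  0/
            
            
            


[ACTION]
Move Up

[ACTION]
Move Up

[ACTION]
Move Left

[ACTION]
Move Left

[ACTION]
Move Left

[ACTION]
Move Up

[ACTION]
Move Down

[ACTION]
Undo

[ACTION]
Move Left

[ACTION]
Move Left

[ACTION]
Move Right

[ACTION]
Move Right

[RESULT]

███████     
█ ◎ ◎ █     
█ █   █     
█ █ █ █     
█□██ @█     
█  □◎□█     
███████     
Moves: 1  0/
            
            
            


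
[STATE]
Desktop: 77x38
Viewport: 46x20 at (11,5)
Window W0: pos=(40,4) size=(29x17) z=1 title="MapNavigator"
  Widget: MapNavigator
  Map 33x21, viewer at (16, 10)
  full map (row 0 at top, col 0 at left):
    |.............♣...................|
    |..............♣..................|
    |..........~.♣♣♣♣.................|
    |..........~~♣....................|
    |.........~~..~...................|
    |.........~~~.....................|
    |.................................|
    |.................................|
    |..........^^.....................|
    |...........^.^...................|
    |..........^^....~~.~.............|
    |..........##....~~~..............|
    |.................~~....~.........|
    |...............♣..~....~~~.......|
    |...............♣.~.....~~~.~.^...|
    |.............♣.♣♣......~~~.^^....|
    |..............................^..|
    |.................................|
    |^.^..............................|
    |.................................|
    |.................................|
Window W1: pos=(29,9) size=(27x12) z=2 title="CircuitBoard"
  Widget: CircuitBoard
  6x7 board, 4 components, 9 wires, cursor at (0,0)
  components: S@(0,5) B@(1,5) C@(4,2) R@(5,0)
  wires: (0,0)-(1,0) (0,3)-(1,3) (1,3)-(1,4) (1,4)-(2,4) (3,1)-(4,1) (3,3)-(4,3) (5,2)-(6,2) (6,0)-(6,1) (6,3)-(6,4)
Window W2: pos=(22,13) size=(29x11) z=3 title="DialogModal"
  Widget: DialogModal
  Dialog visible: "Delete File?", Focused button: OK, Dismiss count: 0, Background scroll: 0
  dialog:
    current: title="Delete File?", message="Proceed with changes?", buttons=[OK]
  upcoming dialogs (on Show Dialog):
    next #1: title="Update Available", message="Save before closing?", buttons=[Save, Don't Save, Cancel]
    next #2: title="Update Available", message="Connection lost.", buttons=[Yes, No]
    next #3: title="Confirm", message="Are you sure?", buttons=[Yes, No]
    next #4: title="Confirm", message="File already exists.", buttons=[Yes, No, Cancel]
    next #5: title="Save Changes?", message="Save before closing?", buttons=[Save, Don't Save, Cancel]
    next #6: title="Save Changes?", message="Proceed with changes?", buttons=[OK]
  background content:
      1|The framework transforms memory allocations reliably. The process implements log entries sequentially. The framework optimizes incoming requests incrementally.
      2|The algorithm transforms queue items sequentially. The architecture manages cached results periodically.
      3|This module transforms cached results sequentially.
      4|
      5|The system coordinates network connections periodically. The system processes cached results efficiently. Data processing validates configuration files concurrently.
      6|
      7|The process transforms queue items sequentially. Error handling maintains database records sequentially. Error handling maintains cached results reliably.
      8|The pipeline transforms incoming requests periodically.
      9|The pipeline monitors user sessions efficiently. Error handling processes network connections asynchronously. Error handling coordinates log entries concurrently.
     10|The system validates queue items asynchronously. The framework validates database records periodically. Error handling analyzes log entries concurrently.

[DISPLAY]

                             ┃ MapNavigator   
                             ┠────────────────
                             ┃......~~..~.....
                             ┃......~~~.......
                  ┏━━━━━━━━━━━━━━━━━━━━━━━━━┓.
                  ┃ CircuitBoard            ┃.
                  ┠─────────────────────────┨.
                  ┃   0 1 2 3 4 5           ┃.
           ┏━━━━━━━━━━━━━━━━━━━━━━━━━━━┓   S┃.
           ┃ DialogModal               ┃    ┃~
           ┠───────────────────────────┨   B┃~
           ┃The framework transforms me┃    ┃~
           ┃Th┌─────────────────────┐qu┃    ┃.
           ┃Th│     Delete File?    │ch┃    ┃.
           ┃  │Proceed with changes?│  ┃    ┃.
           ┃Th│         [OK]        │tw┃━━━━┛━
           ┃  └─────────────────────┘  ┃      
           ┃The process transforms queu┃      
           ┗━━━━━━━━━━━━━━━━━━━━━━━━━━━┛      
                                              


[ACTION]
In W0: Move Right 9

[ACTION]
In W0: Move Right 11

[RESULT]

                             ┃ MapNavigator   
                             ┠────────────────
                             ┃..............  
                             ┃..............  
                  ┏━━━━━━━━━━━━━━━━━━━━━━━━━┓ 
                  ┃ CircuitBoard            ┃ 
                  ┠─────────────────────────┨ 
                  ┃   0 1 2 3 4 5           ┃ 
           ┏━━━━━━━━━━━━━━━━━━━━━━━━━━━┓   S┃ 
           ┃ DialogModal               ┃    ┃ 
           ┠───────────────────────────┨   B┃ 
           ┃The framework transforms me┃    ┃ 
           ┃Th┌─────────────────────┐qu┃    ┃ 
           ┃Th│     Delete File?    │ch┃    ┃ 
           ┃  │Proceed with changes?│  ┃    ┃ 
           ┃Th│         [OK]        │tw┃━━━━┛━
           ┃  └─────────────────────┘  ┃      
           ┃The process transforms queu┃      
           ┗━━━━━━━━━━━━━━━━━━━━━━━━━━━┛      
                                              


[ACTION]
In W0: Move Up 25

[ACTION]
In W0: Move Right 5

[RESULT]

                             ┃ MapNavigator   
                             ┠────────────────
                             ┃                
                             ┃                
                  ┏━━━━━━━━━━━━━━━━━━━━━━━━━┓ 
                  ┃ CircuitBoard            ┃ 
                  ┠─────────────────────────┨ 
                  ┃   0 1 2 3 4 5           ┃ 
           ┏━━━━━━━━━━━━━━━━━━━━━━━━━━━┓   S┃ 
           ┃ DialogModal               ┃    ┃ 
           ┠───────────────────────────┨   B┃ 
           ┃The framework transforms me┃    ┃ 
           ┃Th┌─────────────────────┐qu┃    ┃ 
           ┃Th│     Delete File?    │ch┃    ┃ 
           ┃  │Proceed with changes?│  ┃    ┃ 
           ┃Th│         [OK]        │tw┃━━━━┛━
           ┃  └─────────────────────┘  ┃      
           ┃The process transforms queu┃      
           ┗━━━━━━━━━━━━━━━━━━━━━━━━━━━┛      
                                              


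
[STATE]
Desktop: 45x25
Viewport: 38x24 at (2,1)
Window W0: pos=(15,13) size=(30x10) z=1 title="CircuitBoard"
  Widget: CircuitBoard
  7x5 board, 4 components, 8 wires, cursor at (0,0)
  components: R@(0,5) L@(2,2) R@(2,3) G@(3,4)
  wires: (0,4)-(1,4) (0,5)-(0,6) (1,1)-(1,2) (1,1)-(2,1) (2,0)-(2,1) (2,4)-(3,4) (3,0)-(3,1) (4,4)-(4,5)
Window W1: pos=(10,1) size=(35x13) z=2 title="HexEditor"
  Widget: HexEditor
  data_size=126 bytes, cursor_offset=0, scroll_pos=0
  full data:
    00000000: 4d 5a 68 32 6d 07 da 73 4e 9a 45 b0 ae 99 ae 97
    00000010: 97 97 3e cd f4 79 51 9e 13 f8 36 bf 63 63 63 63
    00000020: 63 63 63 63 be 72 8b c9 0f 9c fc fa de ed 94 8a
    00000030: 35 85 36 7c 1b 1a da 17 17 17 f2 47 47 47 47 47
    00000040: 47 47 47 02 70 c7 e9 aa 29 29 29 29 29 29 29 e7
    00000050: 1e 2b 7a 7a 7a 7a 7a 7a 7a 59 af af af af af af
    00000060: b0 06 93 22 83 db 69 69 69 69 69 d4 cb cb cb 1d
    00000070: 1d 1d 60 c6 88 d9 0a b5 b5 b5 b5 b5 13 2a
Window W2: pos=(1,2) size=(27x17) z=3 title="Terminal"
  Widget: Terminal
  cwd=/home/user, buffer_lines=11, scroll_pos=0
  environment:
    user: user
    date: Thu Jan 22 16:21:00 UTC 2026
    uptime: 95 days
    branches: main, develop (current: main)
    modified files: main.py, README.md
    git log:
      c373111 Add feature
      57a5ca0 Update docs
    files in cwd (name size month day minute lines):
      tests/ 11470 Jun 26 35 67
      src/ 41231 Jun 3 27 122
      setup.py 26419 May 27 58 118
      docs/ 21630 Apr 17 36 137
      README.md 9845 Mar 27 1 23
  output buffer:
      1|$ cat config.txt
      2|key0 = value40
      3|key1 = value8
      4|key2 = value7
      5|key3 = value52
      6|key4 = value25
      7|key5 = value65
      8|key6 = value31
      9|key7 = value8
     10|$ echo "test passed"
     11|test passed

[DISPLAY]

        ┏━━━━━━━━━━━━━━━━━━━━━━━━━━━━━
━━━━━━━━━━━━━━━━━━━━━━━━━┓            
 Terminal                ┃────────────
─────────────────────────┨8 32 6d 07 d
$ cat config.txt         ┃e cd f4 79 5
key0 = value40           ┃3 63 be 72 8
key1 = value8            ┃6 7c 1b 1a d
key2 = value7            ┃7 02 70 c7 e
key3 = value52           ┃a 7a 7a 7a 7
key4 = value25           ┃3 22 83 db 6
key5 = value65           ┃0 c6 88 d9 0
key6 = value31           ┃            
key7 = value8            ┃━━━━━━━━━━━━
$ echo "test passed"     ┃d           
test passed              ┃────────────
$ █                      ┃ 5 6        
                         ┃        ·   
━━━━━━━━━━━━━━━━━━━━━━━━━┛        │   
             ┃1       · ─ ·       ·   
             ┃        │               
             ┃2   · ─ ·   L   R   ·   
             ┗━━━━━━━━━━━━━━━━━━━━━━━━
                                      
                                      


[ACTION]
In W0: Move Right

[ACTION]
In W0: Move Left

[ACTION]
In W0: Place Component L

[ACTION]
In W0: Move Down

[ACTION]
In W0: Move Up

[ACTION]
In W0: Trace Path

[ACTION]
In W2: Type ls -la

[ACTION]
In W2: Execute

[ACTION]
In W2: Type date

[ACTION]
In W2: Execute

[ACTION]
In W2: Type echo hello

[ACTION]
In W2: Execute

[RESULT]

        ┏━━━━━━━━━━━━━━━━━━━━━━━━━━━━━
━━━━━━━━━━━━━━━━━━━━━━━━━┓            
 Terminal                ┃────────────
─────────────────────────┨8 32 6d 07 d
$ echo "test passed"     ┃e cd f4 79 5
test passed              ┃3 63 be 72 8
$ ls -la                 ┃6 7c 1b 1a d
drwxr-xr-x  1 user group ┃7 02 70 c7 e
drwxr-xr-x  1 user group ┃a 7a 7a 7a 7
-rw-r--r--  1 user group ┃3 22 83 db 6
drwxr-xr-x  1 user group ┃0 c6 88 d9 0
-rw-r--r--  1 user group ┃            
$ date                   ┃━━━━━━━━━━━━
Thu Jan 22 16:21:00 UTC 2┃d           
$ echo hello             ┃────────────
hello                    ┃ 5 6        
$ █                      ┃        ·   
━━━━━━━━━━━━━━━━━━━━━━━━━┛        │   
             ┃1       · ─ ·       ·   
             ┃        │               
             ┃2   · ─ ·   L   R   ·   
             ┗━━━━━━━━━━━━━━━━━━━━━━━━
                                      
                                      


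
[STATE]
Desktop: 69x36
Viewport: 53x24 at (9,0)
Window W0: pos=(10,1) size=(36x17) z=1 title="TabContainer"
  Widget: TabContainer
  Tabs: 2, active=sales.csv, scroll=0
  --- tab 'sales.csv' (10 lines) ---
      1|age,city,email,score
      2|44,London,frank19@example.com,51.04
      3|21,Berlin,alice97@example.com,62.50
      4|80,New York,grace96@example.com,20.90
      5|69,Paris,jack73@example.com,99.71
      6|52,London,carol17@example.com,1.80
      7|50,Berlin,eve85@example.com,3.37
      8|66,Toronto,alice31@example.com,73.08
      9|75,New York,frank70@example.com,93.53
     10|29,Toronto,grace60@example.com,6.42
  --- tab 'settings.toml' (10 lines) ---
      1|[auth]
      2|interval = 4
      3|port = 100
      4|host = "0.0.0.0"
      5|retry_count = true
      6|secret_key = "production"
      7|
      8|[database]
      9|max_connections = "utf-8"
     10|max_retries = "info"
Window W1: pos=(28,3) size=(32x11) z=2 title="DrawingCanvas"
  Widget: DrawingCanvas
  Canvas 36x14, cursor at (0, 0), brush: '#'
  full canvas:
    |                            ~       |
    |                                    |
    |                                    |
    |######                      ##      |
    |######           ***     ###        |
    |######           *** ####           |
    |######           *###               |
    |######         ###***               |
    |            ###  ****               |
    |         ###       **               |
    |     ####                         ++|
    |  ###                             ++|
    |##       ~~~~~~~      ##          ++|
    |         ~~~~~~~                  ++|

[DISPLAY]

                                                     
 ┏━━━━━━━━━━━━━━━━━━━━━━━━━━━━━━━━━━┓                
 ┃ TabContainer                     ┃                
 ┠─────────────────┏━━━━━━━━━━━━━━━━━━━━━━━━━━━━━━┓  
 ┃[sales.csv]│ sett┃ DrawingCanvas                ┃  
 ┃─────────────────┠──────────────────────────────┨  
 ┃age,city,email,sc┃+                           ~ ┃  
 ┃44,London,frank19┃                              ┃  
 ┃21,Berlin,alice97┃                              ┃  
 ┃80,New York,grace┃######                      ##┃  
 ┃69,Paris,jack73@e┃######           ***     ###  ┃  
 ┃52,London,carol17┃######           *** ####     ┃  
 ┃50,Berlin,eve85@e┃######           *###         ┃  
 ┃66,Toronto,alice3┗━━━━━━━━━━━━━━━━━━━━━━━━━━━━━━┛  
 ┃75,New York,frank70@example.com,93┃                
 ┃29,Toronto,grace60@example.com,6.4┃                
 ┃                                  ┃                
 ┗━━━━━━━━━━━━━━━━━━━━━━━━━━━━━━━━━━┛                
                                                     
                                                     
                                                     
                                                     
                                                     
                                                     


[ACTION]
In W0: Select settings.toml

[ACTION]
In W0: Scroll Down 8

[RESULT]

                                                     
 ┏━━━━━━━━━━━━━━━━━━━━━━━━━━━━━━━━━━┓                
 ┃ TabContainer                     ┃                
 ┠─────────────────┏━━━━━━━━━━━━━━━━━━━━━━━━━━━━━━┓  
 ┃ sales.csv │[sett┃ DrawingCanvas                ┃  
 ┃─────────────────┠──────────────────────────────┨  
 ┃max_connections =┃+                           ~ ┃  
 ┃max_retries = "in┃                              ┃  
 ┃                 ┃                              ┃  
 ┃                 ┃######                      ##┃  
 ┃                 ┃######           ***     ###  ┃  
 ┃                 ┃######           *** ####     ┃  
 ┃                 ┃######           *###         ┃  
 ┃                 ┗━━━━━━━━━━━━━━━━━━━━━━━━━━━━━━┛  
 ┃                                  ┃                
 ┃                                  ┃                
 ┃                                  ┃                
 ┗━━━━━━━━━━━━━━━━━━━━━━━━━━━━━━━━━━┛                
                                                     
                                                     
                                                     
                                                     
                                                     
                                                     
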